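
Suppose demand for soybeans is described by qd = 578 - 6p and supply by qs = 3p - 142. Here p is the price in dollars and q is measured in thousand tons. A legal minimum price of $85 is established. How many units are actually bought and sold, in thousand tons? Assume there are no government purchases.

68

Equilibrium: 578 - 6p = 3p - 142, so 720 = 9p and p* = 80, q* = 98.
The floor of 85 is above the equilibrium price 80, so it binds.
At p = 85: qd = 578 - 6·85 = 68 and qs = 3·85 - 142 = 113.
The quantity actually transacted is the short side, demand: 68.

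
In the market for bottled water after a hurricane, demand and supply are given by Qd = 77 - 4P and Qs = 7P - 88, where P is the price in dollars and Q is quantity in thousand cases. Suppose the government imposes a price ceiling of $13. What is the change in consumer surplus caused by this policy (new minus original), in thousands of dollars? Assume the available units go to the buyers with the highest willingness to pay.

In a free market, 77 - 4P = 7P - 88 gives the equilibrium P* = 15, Q* = 17.
Since 13 < 15, the ceiling is binding.
At P = 13: Qd = 77 - 4·13 = 25 and Qs = 7·13 - 88 = 3.
Consumer surplus without the control is ½ · (19.25 - 15) · 17 = 36.125.
With the ceiling, 3 units are sold at 13 (assume they go to the highest-value buyers). The demand price at Q = 3 is 18.5, so CS = ½ · [(19.25 - 13) + (18.5 - 13)] · 3 = 17.625.
Change in consumer surplus = 17.625 - 36.125 = -18.5.

-18.5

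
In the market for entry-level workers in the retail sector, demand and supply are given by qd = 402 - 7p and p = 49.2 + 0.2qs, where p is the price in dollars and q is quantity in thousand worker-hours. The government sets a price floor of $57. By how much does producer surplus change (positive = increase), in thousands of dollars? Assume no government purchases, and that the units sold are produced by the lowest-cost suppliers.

-35.1

Rearranging supply gives qs = 5p - 246. Setting quantity demanded equal to quantity supplied, 402 - 7p = 5p - 246, gives p* = 54 and q* = 24.
Since 57 > 54, the floor is binding.
At p = 57: qd = 402 - 7·57 = 3 and qs = 5·57 - 246 = 39.
Producer surplus without the control is ½ · (54 - 49.2) · 24 = 57.6.
With the floor, 3 units are sold at 57. The supply price at q = 3 is 49.8, so PS = ½ · [(57 - 49.2) + (57 - 49.8)] · 3 = 22.5.
Change in producer surplus = 22.5 - 57.6 = -35.1.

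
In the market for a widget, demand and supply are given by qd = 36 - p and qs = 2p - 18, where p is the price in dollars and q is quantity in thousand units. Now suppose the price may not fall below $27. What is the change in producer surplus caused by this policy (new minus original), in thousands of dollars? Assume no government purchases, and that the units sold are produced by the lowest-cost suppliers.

Without the control the market clears where 36 - p = 2p - 18, i.e. p* = 18 and q* = 18.
Since 27 > 18, the floor is binding.
At p = 27: qd = 36 - 27 = 9 and qs = 2·27 - 18 = 36.
Producer surplus without the control is ½ · (18 - 9) · 18 = 81.
With the floor, 9 units are sold at 27. The supply price at q = 9 is 13.5, so PS = ½ · [(27 - 9) + (27 - 13.5)] · 9 = 141.75.
Change in producer surplus = 141.75 - 81 = 60.75.

60.75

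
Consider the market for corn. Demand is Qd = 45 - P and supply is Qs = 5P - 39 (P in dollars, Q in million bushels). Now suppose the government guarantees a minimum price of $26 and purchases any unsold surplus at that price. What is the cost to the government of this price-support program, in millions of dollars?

Setting quantity demanded equal to quantity supplied, 45 - P = 5P - 39, gives P* = 14 and Q* = 31.
Since 26 > 14, the floor is binding.
At P = 26: Qd = 45 - 26 = 19 and Qs = 5·26 - 39 = 91.
Surplus = Qs - Qd = 72.
Government expenditure = surplus × support price = 72 × 26 = 1872.

1872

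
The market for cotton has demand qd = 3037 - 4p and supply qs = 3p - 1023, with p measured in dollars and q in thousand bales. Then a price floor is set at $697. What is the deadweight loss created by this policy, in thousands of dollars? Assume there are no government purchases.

63882

Without the control the market clears where 3037 - 4p = 3p - 1023, i.e. p* = 580 and q* = 717.
The floor of 697 is above the equilibrium price 580, so it binds.
At p = 697: qd = 3037 - 4·697 = 249 and qs = 3·697 - 1023 = 1068.
Quantity traded falls to 249. At q = 249 the demand price is (3037 - 249)/4 = 697 and the supply price is (1023 + 249)/3 = 424.
Deadweight loss = ½ · (697 - 424) · (717 - 249) = ½ · 273 · 468 = 63882.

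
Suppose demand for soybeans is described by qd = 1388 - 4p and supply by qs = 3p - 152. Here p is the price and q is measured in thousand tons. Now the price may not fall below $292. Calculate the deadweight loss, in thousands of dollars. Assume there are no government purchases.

24192

Setting quantity demanded equal to quantity supplied, 1388 - 4p = 3p - 152, gives p* = 220 and q* = 508.
Since 292 > 220, the floor is binding.
At p = 292: qd = 1388 - 4·292 = 220 and qs = 3·292 - 152 = 724.
Quantity traded falls to 220. At q = 220 the demand price is (1388 - 220)/4 = 292 and the supply price is (152 + 220)/3 = 124.
Deadweight loss = ½ · (292 - 124) · (508 - 220) = ½ · 168 · 288 = 24192.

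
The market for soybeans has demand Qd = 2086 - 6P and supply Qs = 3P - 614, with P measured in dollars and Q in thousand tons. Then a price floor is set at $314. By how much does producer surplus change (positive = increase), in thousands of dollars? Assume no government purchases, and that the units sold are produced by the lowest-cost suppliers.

Setting quantity demanded equal to quantity supplied, 2086 - 6P = 3P - 614, gives P* = 300 and Q* = 286.
Because the floor (314) lies above the market-clearing price, it is binding.
At P = 314: Qd = 2086 - 6·314 = 202 and Qs = 3·314 - 614 = 328.
Producer surplus without the control is ½ · (300 - 614/3) · 286 = 40898/3.
With the floor, 202 units are sold at 314. The supply price at Q = 202 is 272, so PS = ½ · [(314 - 614/3) + (314 - 272)] · 202 = 45854/3.
Change in producer surplus = 45854/3 - 40898/3 = 1652.

1652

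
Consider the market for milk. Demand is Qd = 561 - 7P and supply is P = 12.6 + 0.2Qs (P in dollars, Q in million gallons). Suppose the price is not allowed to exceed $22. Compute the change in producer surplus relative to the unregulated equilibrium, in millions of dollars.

Rearranging supply gives Qs = 5P - 63. Without the control the market clears where 561 - 7P = 5P - 63, i.e. P* = 52 and Q* = 197.
Because the ceiling (22) lies below the market-clearing price, it is binding.
At P = 22: Qd = 561 - 7·22 = 407 and Qs = 5·22 - 63 = 47.
Producer surplus without the control is ½ · (52 - 12.6) · 197 = 3880.9.
With the ceiling, producers sell 47 units at 22, so PS = ½ · (22 - 12.6) · 47 = 220.9.
Change in producer surplus = 220.9 - 3880.9 = -3660.

-3660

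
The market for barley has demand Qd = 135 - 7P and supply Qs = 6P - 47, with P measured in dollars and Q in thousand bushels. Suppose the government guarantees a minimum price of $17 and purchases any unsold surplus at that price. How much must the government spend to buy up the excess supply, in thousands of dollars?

Equilibrium: 135 - 7P = 6P - 47, so 182 = 13P and P* = 14, Q* = 37.
The floor of 17 is above the equilibrium price 14, so it binds.
At P = 17: Qd = 135 - 7·17 = 16 and Qs = 6·17 - 47 = 55.
Surplus = Qs - Qd = 39.
Government expenditure = surplus × support price = 39 × 17 = 663.

663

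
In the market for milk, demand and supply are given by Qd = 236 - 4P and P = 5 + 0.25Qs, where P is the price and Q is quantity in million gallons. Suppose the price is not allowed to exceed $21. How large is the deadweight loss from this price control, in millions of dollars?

Rearranging supply gives Qs = 4P - 20. Equilibrium: 236 - 4P = 4P - 20, so 256 = 8P and P* = 32, Q* = 108.
The ceiling of 21 is below the equilibrium price 32, so it binds.
At P = 21: Qd = 236 - 4·21 = 152 and Qs = 4·21 - 20 = 64.
Quantity traded falls to 64. At Q = 64 the demand price is (236 - 64)/4 = 43 and the supply price is (20 + 64)/4 = 21.
Deadweight loss = ½ · (43 - 21) · (108 - 64) = ½ · 22 · 44 = 484.

484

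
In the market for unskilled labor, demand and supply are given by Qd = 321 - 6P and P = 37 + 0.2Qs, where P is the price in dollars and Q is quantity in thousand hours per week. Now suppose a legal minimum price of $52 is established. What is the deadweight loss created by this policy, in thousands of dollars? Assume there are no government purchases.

Rearranging supply gives Qs = 5P - 185. Setting quantity demanded equal to quantity supplied, 321 - 6P = 5P - 185, gives P* = 46 and Q* = 45.
Since 52 > 46, the floor is binding.
At P = 52: Qd = 321 - 6·52 = 9 and Qs = 5·52 - 185 = 75.
Quantity traded falls to 9. At Q = 9 the demand price is (321 - 9)/6 = 52 and the supply price is (185 + 9)/5 = 38.8.
Deadweight loss = ½ · (52 - 38.8) · (45 - 9) = ½ · 13.2 · 36 = 237.6.

237.6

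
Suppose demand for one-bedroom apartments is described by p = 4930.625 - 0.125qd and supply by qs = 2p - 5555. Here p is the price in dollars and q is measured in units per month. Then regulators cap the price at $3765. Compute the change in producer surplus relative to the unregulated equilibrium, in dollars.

Rearranging demand gives qd = 39445 - 8p. Equilibrium: 39445 - 8p = 2p - 5555, so 45000 = 10p and p* = 4500, q* = 3445.
Because the ceiling (3765) lies below the market-clearing price, it is binding.
At p = 3765: qd = 39445 - 8·3765 = 9325 and qs = 2·3765 - 5555 = 1975.
Producer surplus without the control is ½ · (4500 - 2777.5) · 3445 = 2967006.25.
With the ceiling, producers sell 1975 units at 3765, so PS = ½ · (3765 - 2777.5) · 1975 = 975156.25.
Change in producer surplus = 975156.25 - 2967006.25 = -1991850.

-1991850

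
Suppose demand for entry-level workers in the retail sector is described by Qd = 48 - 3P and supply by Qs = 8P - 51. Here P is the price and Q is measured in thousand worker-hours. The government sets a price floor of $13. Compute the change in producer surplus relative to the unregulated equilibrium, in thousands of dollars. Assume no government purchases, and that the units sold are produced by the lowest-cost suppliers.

27

Without the control the market clears where 48 - 3P = 8P - 51, i.e. P* = 9 and Q* = 21.
Since 13 > 9, the floor is binding.
At P = 13: Qd = 48 - 3·13 = 9 and Qs = 8·13 - 51 = 53.
Producer surplus without the control is ½ · (9 - 6.375) · 21 = 27.5625.
With the floor, 9 units are sold at 13. The supply price at Q = 9 is 7.5, so PS = ½ · [(13 - 6.375) + (13 - 7.5)] · 9 = 54.5625.
Change in producer surplus = 54.5625 - 27.5625 = 27.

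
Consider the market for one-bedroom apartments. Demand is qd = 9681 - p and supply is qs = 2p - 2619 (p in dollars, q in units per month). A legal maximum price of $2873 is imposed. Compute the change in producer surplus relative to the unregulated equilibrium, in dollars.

Without the control the market clears where 9681 - p = 2p - 2619, i.e. p* = 4100 and q* = 5581.
Since 2873 < 4100, the ceiling is binding.
At p = 2873: qd = 9681 - 2873 = 6808 and qs = 2·2873 - 2619 = 3127.
Producer surplus without the control is ½ · (4100 - 1309.5) · 5581 = 7786890.25.
With the ceiling, producers sell 3127 units at 2873, so PS = ½ · (2873 - 1309.5) · 3127 = 2444532.25.
Change in producer surplus = 2444532.25 - 7786890.25 = -5342358.

-5342358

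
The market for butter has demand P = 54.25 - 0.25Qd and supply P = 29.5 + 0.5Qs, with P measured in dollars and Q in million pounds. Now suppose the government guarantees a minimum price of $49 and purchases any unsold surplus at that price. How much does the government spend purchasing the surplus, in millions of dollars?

882

Rearranging demand gives Qd = 217 - 4P; rearranging supply gives Qs = 2P - 59. Without the control the market clears where 217 - 4P = 2P - 59, i.e. P* = 46 and Q* = 33.
Since 49 > 46, the floor is binding.
At P = 49: Qd = 217 - 4·49 = 21 and Qs = 2·49 - 59 = 39.
Surplus = Qs - Qd = 18.
Government expenditure = surplus × support price = 18 × 49 = 882.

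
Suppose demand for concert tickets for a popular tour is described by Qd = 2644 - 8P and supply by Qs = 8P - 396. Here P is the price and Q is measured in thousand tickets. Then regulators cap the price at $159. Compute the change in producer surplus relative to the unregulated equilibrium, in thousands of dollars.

-31000

Setting quantity demanded equal to quantity supplied, 2644 - 8P = 8P - 396, gives P* = 190 and Q* = 1124.
Because the ceiling (159) lies below the market-clearing price, it is binding.
At P = 159: Qd = 2644 - 8·159 = 1372 and Qs = 8·159 - 396 = 876.
Producer surplus without the control is ½ · (190 - 49.5) · 1124 = 78961.
With the ceiling, producers sell 876 units at 159, so PS = ½ · (159 - 49.5) · 876 = 47961.
Change in producer surplus = 47961 - 78961 = -31000.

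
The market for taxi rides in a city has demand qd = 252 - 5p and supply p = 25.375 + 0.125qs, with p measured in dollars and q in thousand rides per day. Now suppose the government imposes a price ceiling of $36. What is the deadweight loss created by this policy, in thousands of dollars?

Rearranging supply gives qs = 8p - 203. Setting quantity demanded equal to quantity supplied, 252 - 5p = 8p - 203, gives p* = 35 and q* = 77.
Since 36 is above p* = 35, the ceiling does not bind and the free-market outcome prevails.
Since the control does not bind, no trades are prevented and deadweight loss is zero.

0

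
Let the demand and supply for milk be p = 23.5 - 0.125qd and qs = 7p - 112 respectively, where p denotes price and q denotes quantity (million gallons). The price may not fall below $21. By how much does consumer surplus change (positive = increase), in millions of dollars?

Rearranging demand gives qd = 188 - 8p. Without the control the market clears where 188 - 8p = 7p - 112, i.e. p* = 20 and q* = 28.
Since 21 > 20, the floor is binding.
At p = 21: qd = 188 - 8·21 = 20 and qs = 7·21 - 112 = 35.
Consumer surplus without the control is ½ · (23.5 - 20) · 28 = 49.
With the floor, consumers buy 20 units at 21, so CS = ½ · (23.5 - 21) · 20 = 25.
Change in consumer surplus = 25 - 49 = -24.

-24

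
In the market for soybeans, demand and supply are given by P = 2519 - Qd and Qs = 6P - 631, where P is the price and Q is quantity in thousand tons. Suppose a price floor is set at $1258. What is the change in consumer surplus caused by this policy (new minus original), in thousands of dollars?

Rearranging demand gives Qd = 2519 - P. Without the control the market clears where 2519 - P = 6P - 631, i.e. P* = 450 and Q* = 2069.
Since 1258 > 450, the floor is binding.
At P = 1258: Qd = 2519 - 1258 = 1261 and Qs = 6·1258 - 631 = 6917.
Consumer surplus without the control is ½ · (2519 - 450) · 2069 = 2140380.5.
With the floor, consumers buy 1261 units at 1258, so CS = ½ · (2519 - 1258) · 1261 = 795060.5.
Change in consumer surplus = 795060.5 - 2140380.5 = -1345320.

-1345320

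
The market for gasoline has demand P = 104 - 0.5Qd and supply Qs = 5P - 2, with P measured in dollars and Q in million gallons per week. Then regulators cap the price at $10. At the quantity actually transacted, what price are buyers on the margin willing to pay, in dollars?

Rearranging demand gives Qd = 208 - 2P. In a free market, 208 - 2P = 5P - 2 gives the equilibrium P* = 30, Q* = 148.
Because the ceiling (10) lies below the market-clearing price, it is binding.
At P = 10: Qd = 208 - 2·10 = 188 and Qs = 5·10 - 2 = 48.
Only 48 units reach the market. On the demand curve, the marginal buyer's willingness to pay at Q = 48 is (208 - 48)/2 = 80.

80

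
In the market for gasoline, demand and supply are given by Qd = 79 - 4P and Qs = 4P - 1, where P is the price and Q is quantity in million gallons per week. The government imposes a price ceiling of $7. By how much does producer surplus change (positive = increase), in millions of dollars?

Without the control the market clears where 79 - 4P = 4P - 1, i.e. P* = 10 and Q* = 39.
The ceiling of 7 is below the equilibrium price 10, so it binds.
At P = 7: Qd = 79 - 4·7 = 51 and Qs = 4·7 - 1 = 27.
Producer surplus without the control is ½ · (10 - 0.25) · 39 = 190.125.
With the ceiling, producers sell 27 units at 7, so PS = ½ · (7 - 0.25) · 27 = 91.125.
Change in producer surplus = 91.125 - 190.125 = -99.

-99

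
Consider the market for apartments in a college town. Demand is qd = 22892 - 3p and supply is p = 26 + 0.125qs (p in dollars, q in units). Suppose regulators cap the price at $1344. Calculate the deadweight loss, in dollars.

Rearranging supply gives qs = 8p - 208. In a free market, 22892 - 3p = 8p - 208 gives the equilibrium p* = 2100, q* = 16592.
Since 1344 < 2100, the ceiling is binding.
At p = 1344: qd = 22892 - 3·1344 = 18860 and qs = 8·1344 - 208 = 10544.
Quantity traded falls to 10544. At q = 10544 the demand price is (22892 - 10544)/3 = 4116 and the supply price is (208 + 10544)/8 = 1344.
Deadweight loss = ½ · (4116 - 1344) · (16592 - 10544) = ½ · 2772 · 6048 = 8382528.

8382528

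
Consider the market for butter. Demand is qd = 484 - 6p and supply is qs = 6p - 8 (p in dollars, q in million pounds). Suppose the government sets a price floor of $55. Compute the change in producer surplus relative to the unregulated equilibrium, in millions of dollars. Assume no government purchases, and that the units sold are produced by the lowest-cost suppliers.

1568

Without the control the market clears where 484 - 6p = 6p - 8, i.e. p* = 41 and q* = 238.
The floor of 55 is above the equilibrium price 41, so it binds.
At p = 55: qd = 484 - 6·55 = 154 and qs = 6·55 - 8 = 322.
Producer surplus without the control is ½ · (41 - 4/3) · 238 = 14161/3.
With the floor, 154 units are sold at 55. The supply price at q = 154 is 27, so PS = ½ · [(55 - 4/3) + (55 - 27)] · 154 = 18865/3.
Change in producer surplus = 18865/3 - 14161/3 = 1568.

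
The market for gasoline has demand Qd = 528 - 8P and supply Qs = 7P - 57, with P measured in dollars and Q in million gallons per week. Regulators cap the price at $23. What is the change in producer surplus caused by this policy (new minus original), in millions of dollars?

-2560

Setting quantity demanded equal to quantity supplied, 528 - 8P = 7P - 57, gives P* = 39 and Q* = 216.
Because the ceiling (23) lies below the market-clearing price, it is binding.
At P = 23: Qd = 528 - 8·23 = 344 and Qs = 7·23 - 57 = 104.
Producer surplus without the control is ½ · (39 - 57/7) · 216 = 23328/7.
With the ceiling, producers sell 104 units at 23, so PS = ½ · (23 - 57/7) · 104 = 5408/7.
Change in producer surplus = 5408/7 - 23328/7 = -2560.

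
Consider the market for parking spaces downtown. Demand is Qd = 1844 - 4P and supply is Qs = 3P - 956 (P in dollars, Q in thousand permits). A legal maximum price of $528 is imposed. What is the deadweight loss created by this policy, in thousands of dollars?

0

Without the control the market clears where 1844 - 4P = 3P - 956, i.e. P* = 400 and Q* = 244.
The ceiling of 528 is above the equilibrium price 400, so it is not binding; the market clears at P* = 400, Q* = 244.
Since the control does not bind, no trades are prevented and deadweight loss is zero.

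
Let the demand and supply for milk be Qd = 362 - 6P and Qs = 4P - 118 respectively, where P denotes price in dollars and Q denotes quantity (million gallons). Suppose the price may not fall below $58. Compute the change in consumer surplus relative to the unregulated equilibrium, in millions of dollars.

Without the control the market clears where 362 - 6P = 4P - 118, i.e. P* = 48 and Q* = 74.
Since 58 > 48, the floor is binding.
At P = 58: Qd = 362 - 6·58 = 14 and Qs = 4·58 - 118 = 114.
Consumer surplus without the control is ½ · (181/3 - 48) · 74 = 1369/3.
With the floor, consumers buy 14 units at 58, so CS = ½ · (181/3 - 58) · 14 = 49/3.
Change in consumer surplus = 49/3 - 1369/3 = -440.

-440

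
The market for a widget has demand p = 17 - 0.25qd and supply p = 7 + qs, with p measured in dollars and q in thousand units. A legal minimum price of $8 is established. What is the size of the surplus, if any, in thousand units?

0

Rearranging demand gives qd = 68 - 4p; rearranging supply gives qs = p - 7. Equilibrium: 68 - 4p = p - 7, so 75 = 5p and p* = 15, q* = 8.
Since 8 is below p* = 15, the floor does not bind and the free-market outcome prevails.
Since the control does not bind, there is no surplus.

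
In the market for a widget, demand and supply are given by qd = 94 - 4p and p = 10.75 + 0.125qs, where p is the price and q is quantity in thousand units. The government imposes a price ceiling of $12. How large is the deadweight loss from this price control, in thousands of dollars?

108

Rearranging supply gives qs = 8p - 86. Setting quantity demanded equal to quantity supplied, 94 - 4p = 8p - 86, gives p* = 15 and q* = 34.
Since 12 < 15, the ceiling is binding.
At p = 12: qd = 94 - 4·12 = 46 and qs = 8·12 - 86 = 10.
Quantity traded falls to 10. At q = 10 the demand price is (94 - 10)/4 = 21 and the supply price is (86 + 10)/8 = 12.
Deadweight loss = ½ · (21 - 12) · (34 - 10) = ½ · 9 · 24 = 108.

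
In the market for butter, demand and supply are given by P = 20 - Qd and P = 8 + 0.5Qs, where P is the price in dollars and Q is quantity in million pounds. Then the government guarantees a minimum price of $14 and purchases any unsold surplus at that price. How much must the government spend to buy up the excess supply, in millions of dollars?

84

Rearranging demand gives Qd = 20 - P; rearranging supply gives Qs = 2P - 16. Setting quantity demanded equal to quantity supplied, 20 - P = 2P - 16, gives P* = 12 and Q* = 8.
Since 14 > 12, the floor is binding.
At P = 14: Qd = 20 - 14 = 6 and Qs = 2·14 - 16 = 12.
Surplus = Qs - Qd = 6.
Government expenditure = surplus × support price = 6 × 14 = 84.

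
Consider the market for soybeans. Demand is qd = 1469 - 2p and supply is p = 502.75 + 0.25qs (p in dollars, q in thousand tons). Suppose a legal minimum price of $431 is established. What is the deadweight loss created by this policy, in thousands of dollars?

Rearranging supply gives qs = 4p - 2011. In a free market, 1469 - 2p = 4p - 2011 gives the equilibrium p* = 580, q* = 309.
The floor of 431 is below the equilibrium price 580, so it is not binding; the market clears at p* = 580, q* = 309.
Since the control does not bind, no trades are prevented and deadweight loss is zero.

0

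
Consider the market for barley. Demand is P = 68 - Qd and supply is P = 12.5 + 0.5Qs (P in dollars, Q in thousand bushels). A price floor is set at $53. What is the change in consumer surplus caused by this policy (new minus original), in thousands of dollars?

Rearranging demand gives Qd = 68 - P; rearranging supply gives Qs = 2P - 25. Setting quantity demanded equal to quantity supplied, 68 - P = 2P - 25, gives P* = 31 and Q* = 37.
The floor of 53 is above the equilibrium price 31, so it binds.
At P = 53: Qd = 68 - 53 = 15 and Qs = 2·53 - 25 = 81.
Consumer surplus without the control is ½ · (68 - 31) · 37 = 684.5.
With the floor, consumers buy 15 units at 53, so CS = ½ · (68 - 53) · 15 = 112.5.
Change in consumer surplus = 112.5 - 684.5 = -572.

-572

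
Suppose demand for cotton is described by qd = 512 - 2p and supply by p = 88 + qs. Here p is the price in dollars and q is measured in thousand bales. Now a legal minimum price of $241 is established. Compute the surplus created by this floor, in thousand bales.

123

Rearranging supply gives qs = p - 88. In a free market, 512 - 2p = p - 88 gives the equilibrium p* = 200, q* = 112.
The floor of 241 is above the equilibrium price 200, so it binds.
At p = 241: qd = 512 - 2·241 = 30 and qs = 241 - 88 = 153.
Surplus = qs - qd = 153 - 30 = 123.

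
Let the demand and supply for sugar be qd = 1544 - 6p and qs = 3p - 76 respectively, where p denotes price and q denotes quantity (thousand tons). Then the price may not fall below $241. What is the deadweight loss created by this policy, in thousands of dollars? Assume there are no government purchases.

33489

Setting quantity demanded equal to quantity supplied, 1544 - 6p = 3p - 76, gives p* = 180 and q* = 464.
The floor of 241 is above the equilibrium price 180, so it binds.
At p = 241: qd = 1544 - 6·241 = 98 and qs = 3·241 - 76 = 647.
Quantity traded falls to 98. At q = 98 the demand price is (1544 - 98)/6 = 241 and the supply price is (76 + 98)/3 = 58.
Deadweight loss = ½ · (241 - 58) · (464 - 98) = ½ · 183 · 366 = 33489.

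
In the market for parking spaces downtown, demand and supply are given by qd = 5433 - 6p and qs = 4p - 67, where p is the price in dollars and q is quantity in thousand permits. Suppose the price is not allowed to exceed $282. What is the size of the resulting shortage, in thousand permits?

Without the control the market clears where 5433 - 6p = 4p - 67, i.e. p* = 550 and q* = 2133.
The ceiling of 282 is below the equilibrium price 550, so it binds.
At p = 282: qd = 5433 - 6·282 = 3741 and qs = 4·282 - 67 = 1061.
Shortage = qd - qs = 3741 - 1061 = 2680.

2680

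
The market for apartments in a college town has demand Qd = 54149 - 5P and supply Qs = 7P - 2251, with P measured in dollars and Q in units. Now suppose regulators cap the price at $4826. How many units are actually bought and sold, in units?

Setting quantity demanded equal to quantity supplied, 54149 - 5P = 7P - 2251, gives P* = 4700 and Q* = 30649.
Since 4826 is above P* = 4700, the ceiling does not bind and the free-market outcome prevails.

30649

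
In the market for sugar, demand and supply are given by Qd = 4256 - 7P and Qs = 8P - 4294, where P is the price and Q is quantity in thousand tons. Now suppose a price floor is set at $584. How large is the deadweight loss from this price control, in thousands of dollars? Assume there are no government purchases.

Equilibrium: 4256 - 7P = 8P - 4294, so 8550 = 15P and P* = 570, Q* = 266.
Because the floor (584) lies above the market-clearing price, it is binding.
At P = 584: Qd = 4256 - 7·584 = 168 and Qs = 8·584 - 4294 = 378.
Quantity traded falls to 168. At Q = 168 the demand price is (4256 - 168)/7 = 584 and the supply price is (4294 + 168)/8 = 557.75.
Deadweight loss = ½ · (584 - 557.75) · (266 - 168) = ½ · 26.25 · 98 = 1286.25.

1286.25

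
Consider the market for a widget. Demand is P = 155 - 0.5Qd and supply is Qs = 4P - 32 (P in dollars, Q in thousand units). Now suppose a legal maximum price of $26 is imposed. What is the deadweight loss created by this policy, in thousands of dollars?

5766

Rearranging demand gives Qd = 310 - 2P. In a free market, 310 - 2P = 4P - 32 gives the equilibrium P* = 57, Q* = 196.
Because the ceiling (26) lies below the market-clearing price, it is binding.
At P = 26: Qd = 310 - 2·26 = 258 and Qs = 4·26 - 32 = 72.
Quantity traded falls to 72. At Q = 72 the demand price is (310 - 72)/2 = 119 and the supply price is (32 + 72)/4 = 26.
Deadweight loss = ½ · (119 - 26) · (196 - 72) = ½ · 93 · 124 = 5766.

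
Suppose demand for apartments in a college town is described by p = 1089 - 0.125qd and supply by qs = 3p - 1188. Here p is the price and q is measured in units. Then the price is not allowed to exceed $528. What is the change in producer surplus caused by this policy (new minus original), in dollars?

-354888

Rearranging demand gives qd = 8712 - 8p. Without the control the market clears where 8712 - 8p = 3p - 1188, i.e. p* = 900 and q* = 1512.
Because the ceiling (528) lies below the market-clearing price, it is binding.
At p = 528: qd = 8712 - 8·528 = 4488 and qs = 3·528 - 1188 = 396.
Producer surplus without the control is ½ · (900 - 396) · 1512 = 381024.
With the ceiling, producers sell 396 units at 528, so PS = ½ · (528 - 396) · 396 = 26136.
Change in producer surplus = 26136 - 381024 = -354888.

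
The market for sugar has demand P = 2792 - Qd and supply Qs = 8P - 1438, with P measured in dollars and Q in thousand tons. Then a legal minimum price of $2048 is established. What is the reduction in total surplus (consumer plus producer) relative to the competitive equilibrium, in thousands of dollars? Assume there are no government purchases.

1400672.25

Rearranging demand gives Qd = 2792 - P. Setting quantity demanded equal to quantity supplied, 2792 - P = 8P - 1438, gives P* = 470 and Q* = 2322.
Since 2048 > 470, the floor is binding.
At P = 2048: Qd = 2792 - 2048 = 744 and Qs = 8·2048 - 1438 = 14946.
Quantity traded falls to 744. At Q = 744 the demand price is 2792 - 744 = 2048 and the supply price is (1438 + 744)/8 = 272.75.
Deadweight loss = ½ · (2048 - 272.75) · (2322 - 744) = ½ · 1775.25 · 1578 = 1400672.25.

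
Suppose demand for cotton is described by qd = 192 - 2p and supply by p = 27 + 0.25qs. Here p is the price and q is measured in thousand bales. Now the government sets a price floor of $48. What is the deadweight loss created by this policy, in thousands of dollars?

Rearranging supply gives qs = 4p - 108. Without the control the market clears where 192 - 2p = 4p - 108, i.e. p* = 50 and q* = 92.
The floor of 48 is below the equilibrium price 50, so it is not binding; the market clears at p* = 50, q* = 92.
Since the control does not bind, no trades are prevented and deadweight loss is zero.

0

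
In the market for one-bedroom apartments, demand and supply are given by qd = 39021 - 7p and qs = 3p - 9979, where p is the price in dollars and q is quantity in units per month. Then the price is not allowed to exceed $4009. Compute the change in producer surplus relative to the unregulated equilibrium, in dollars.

-3015589.5

Equilibrium: 39021 - 7p = 3p - 9979, so 49000 = 10p and p* = 4900, q* = 4721.
Since 4009 < 4900, the ceiling is binding.
At p = 4009: qd = 39021 - 7·4009 = 10958 and qs = 3·4009 - 9979 = 2048.
Producer surplus without the control is ½ · (4900 - 9979/3) · 4721 = 22287841/6.
With the ceiling, producers sell 2048 units at 4009, so PS = ½ · (4009 - 9979/3) · 2048 = 2097152/3.
Change in producer surplus = 2097152/3 - 22287841/6 = -3015589.5.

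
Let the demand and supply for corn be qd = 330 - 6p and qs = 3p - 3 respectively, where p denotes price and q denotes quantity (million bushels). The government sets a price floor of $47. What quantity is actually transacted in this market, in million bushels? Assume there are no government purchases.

48

Setting quantity demanded equal to quantity supplied, 330 - 6p = 3p - 3, gives p* = 37 and q* = 108.
Since 47 > 37, the floor is binding.
At p = 47: qd = 330 - 6·47 = 48 and qs = 3·47 - 3 = 138.
The quantity actually transacted is the short side, demand: 48.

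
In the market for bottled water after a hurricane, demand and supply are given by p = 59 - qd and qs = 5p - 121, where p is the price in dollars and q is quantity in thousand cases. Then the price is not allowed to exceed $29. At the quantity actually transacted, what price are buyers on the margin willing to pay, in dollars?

Rearranging demand gives qd = 59 - p. In a free market, 59 - p = 5p - 121 gives the equilibrium p* = 30, q* = 29.
The ceiling of 29 is below the equilibrium price 30, so it binds.
At p = 29: qd = 59 - 29 = 30 and qs = 5·29 - 121 = 24.
Only 24 units reach the market. On the demand curve, the marginal buyer's willingness to pay at q = 24 is (59 - 24) = 35.

35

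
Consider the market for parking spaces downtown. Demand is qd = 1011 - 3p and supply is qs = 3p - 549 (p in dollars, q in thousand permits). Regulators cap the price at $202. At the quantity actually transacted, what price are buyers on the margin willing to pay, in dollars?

Equilibrium: 1011 - 3p = 3p - 549, so 1560 = 6p and p* = 260, q* = 231.
The ceiling of 202 is below the equilibrium price 260, so it binds.
At p = 202: qd = 1011 - 3·202 = 405 and qs = 3·202 - 549 = 57.
Only 57 units reach the market. On the demand curve, the marginal buyer's willingness to pay at q = 57 is (1011 - 57)/3 = 318.

318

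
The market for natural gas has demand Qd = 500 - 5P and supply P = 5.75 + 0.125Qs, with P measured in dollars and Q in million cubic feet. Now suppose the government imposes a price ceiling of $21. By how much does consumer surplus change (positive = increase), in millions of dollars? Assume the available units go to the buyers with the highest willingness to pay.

-260.4

Rearranging supply gives Qs = 8P - 46. In a free market, 500 - 5P = 8P - 46 gives the equilibrium P* = 42, Q* = 290.
Since 21 < 42, the ceiling is binding.
At P = 21: Qd = 500 - 5·21 = 395 and Qs = 8·21 - 46 = 122.
Consumer surplus without the control is ½ · (100 - 42) · 290 = 8410.
With the ceiling, 122 units are sold at 21 (assume they go to the highest-value buyers). The demand price at Q = 122 is 75.6, so CS = ½ · [(100 - 21) + (75.6 - 21)] · 122 = 8149.6.
Change in consumer surplus = 8149.6 - 8410 = -260.4.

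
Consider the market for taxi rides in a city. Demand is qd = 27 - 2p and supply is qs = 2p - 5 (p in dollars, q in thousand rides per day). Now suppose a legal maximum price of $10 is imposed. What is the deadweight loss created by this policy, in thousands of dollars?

Setting quantity demanded equal to quantity supplied, 27 - 2p = 2p - 5, gives p* = 8 and q* = 11.
Since 10 is above p* = 8, the ceiling does not bind and the free-market outcome prevails.
Since the control does not bind, no trades are prevented and deadweight loss is zero.

0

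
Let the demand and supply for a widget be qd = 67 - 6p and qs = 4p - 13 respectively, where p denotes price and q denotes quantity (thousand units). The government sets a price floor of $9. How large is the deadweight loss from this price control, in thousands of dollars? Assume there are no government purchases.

7.5

Setting quantity demanded equal to quantity supplied, 67 - 6p = 4p - 13, gives p* = 8 and q* = 19.
Since 9 > 8, the floor is binding.
At p = 9: qd = 67 - 6·9 = 13 and qs = 4·9 - 13 = 23.
Quantity traded falls to 13. At q = 13 the demand price is (67 - 13)/6 = 9 and the supply price is (13 + 13)/4 = 6.5.
Deadweight loss = ½ · (9 - 6.5) · (19 - 13) = ½ · 2.5 · 6 = 7.5.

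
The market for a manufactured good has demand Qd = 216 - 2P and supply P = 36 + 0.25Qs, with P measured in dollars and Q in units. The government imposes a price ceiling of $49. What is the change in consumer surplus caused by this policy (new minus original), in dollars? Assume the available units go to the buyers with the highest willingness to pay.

Rearranging supply gives Qs = 4P - 144. Equilibrium: 216 - 2P = 4P - 144, so 360 = 6P and P* = 60, Q* = 96.
Because the ceiling (49) lies below the market-clearing price, it is binding.
At P = 49: Qd = 216 - 2·49 = 118 and Qs = 4·49 - 144 = 52.
Consumer surplus without the control is ½ · (108 - 60) · 96 = 2304.
With the ceiling, 52 units are sold at 49 (assume they go to the highest-value buyers). The demand price at Q = 52 is 82, so CS = ½ · [(108 - 49) + (82 - 49)] · 52 = 2392.
Change in consumer surplus = 2392 - 2304 = 88.

88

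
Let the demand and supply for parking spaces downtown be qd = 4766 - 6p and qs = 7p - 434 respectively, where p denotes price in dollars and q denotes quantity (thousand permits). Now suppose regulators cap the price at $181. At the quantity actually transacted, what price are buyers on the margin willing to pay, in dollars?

Without the control the market clears where 4766 - 6p = 7p - 434, i.e. p* = 400 and q* = 2366.
Because the ceiling (181) lies below the market-clearing price, it is binding.
At p = 181: qd = 4766 - 6·181 = 3680 and qs = 7·181 - 434 = 833.
Only 833 units reach the market. On the demand curve, the marginal buyer's willingness to pay at q = 833 is (4766 - 833)/6 = 655.5.

655.5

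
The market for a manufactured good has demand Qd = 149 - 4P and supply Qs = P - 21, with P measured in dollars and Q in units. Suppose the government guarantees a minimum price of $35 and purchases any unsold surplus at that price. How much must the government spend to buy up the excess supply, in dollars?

175

In a free market, 149 - 4P = P - 21 gives the equilibrium P* = 34, Q* = 13.
The floor of 35 is above the equilibrium price 34, so it binds.
At P = 35: Qd = 149 - 4·35 = 9 and Qs = 35 - 21 = 14.
Surplus = Qs - Qd = 5.
Government expenditure = surplus × support price = 5 × 35 = 175.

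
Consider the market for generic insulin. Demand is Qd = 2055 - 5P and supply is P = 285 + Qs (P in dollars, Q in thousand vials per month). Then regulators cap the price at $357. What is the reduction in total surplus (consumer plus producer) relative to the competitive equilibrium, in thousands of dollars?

653.4

Rearranging supply gives Qs = P - 285. Equilibrium: 2055 - 5P = P - 285, so 2340 = 6P and P* = 390, Q* = 105.
Because the ceiling (357) lies below the market-clearing price, it is binding.
At P = 357: Qd = 2055 - 5·357 = 270 and Qs = 357 - 285 = 72.
Quantity traded falls to 72. At Q = 72 the demand price is (2055 - 72)/5 = 396.6 and the supply price is 285 + 72 = 357.
Deadweight loss = ½ · (396.6 - 357) · (105 - 72) = ½ · 39.6 · 33 = 653.4.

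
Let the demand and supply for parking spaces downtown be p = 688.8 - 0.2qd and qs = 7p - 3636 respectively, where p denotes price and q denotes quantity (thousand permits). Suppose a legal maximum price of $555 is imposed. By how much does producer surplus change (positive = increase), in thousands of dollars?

-13002.5

Rearranging demand gives qd = 3444 - 5p. Equilibrium: 3444 - 5p = 7p - 3636, so 7080 = 12p and p* = 590, q* = 494.
The ceiling of 555 is below the equilibrium price 590, so it binds.
At p = 555: qd = 3444 - 5·555 = 669 and qs = 7·555 - 3636 = 249.
Producer surplus without the control is ½ · (590 - 3636/7) · 494 = 122018/7.
With the ceiling, producers sell 249 units at 555, so PS = ½ · (555 - 3636/7) · 249 = 62001/14.
Change in producer surplus = 62001/14 - 122018/7 = -13002.5.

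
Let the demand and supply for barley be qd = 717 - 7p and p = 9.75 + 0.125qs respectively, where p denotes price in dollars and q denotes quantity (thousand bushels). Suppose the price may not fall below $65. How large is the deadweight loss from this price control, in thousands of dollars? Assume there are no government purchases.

Rearranging supply gives qs = 8p - 78. Equilibrium: 717 - 7p = 8p - 78, so 795 = 15p and p* = 53, q* = 346.
Because the floor (65) lies above the market-clearing price, it is binding.
At p = 65: qd = 717 - 7·65 = 262 and qs = 8·65 - 78 = 442.
Quantity traded falls to 262. At q = 262 the demand price is (717 - 262)/7 = 65 and the supply price is (78 + 262)/8 = 42.5.
Deadweight loss = ½ · (65 - 42.5) · (346 - 262) = ½ · 22.5 · 84 = 945.

945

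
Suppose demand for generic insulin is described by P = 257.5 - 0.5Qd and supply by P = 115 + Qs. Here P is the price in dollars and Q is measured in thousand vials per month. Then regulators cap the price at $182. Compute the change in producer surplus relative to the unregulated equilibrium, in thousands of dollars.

Rearranging demand gives Qd = 515 - 2P; rearranging supply gives Qs = P - 115. Without the control the market clears where 515 - 2P = P - 115, i.e. P* = 210 and Q* = 95.
Because the ceiling (182) lies below the market-clearing price, it is binding.
At P = 182: Qd = 515 - 2·182 = 151 and Qs = 182 - 115 = 67.
Producer surplus without the control is ½ · (210 - 115) · 95 = 4512.5.
With the ceiling, producers sell 67 units at 182, so PS = ½ · (182 - 115) · 67 = 2244.5.
Change in producer surplus = 2244.5 - 4512.5 = -2268.

-2268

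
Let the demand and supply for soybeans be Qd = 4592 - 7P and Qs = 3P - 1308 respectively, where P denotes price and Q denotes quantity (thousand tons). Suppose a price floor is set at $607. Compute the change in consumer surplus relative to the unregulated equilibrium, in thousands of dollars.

-6842.5

Without the control the market clears where 4592 - 7P = 3P - 1308, i.e. P* = 590 and Q* = 462.
The floor of 607 is above the equilibrium price 590, so it binds.
At P = 607: Qd = 4592 - 7·607 = 343 and Qs = 3·607 - 1308 = 513.
Consumer surplus without the control is ½ · (656 - 590) · 462 = 15246.
With the floor, consumers buy 343 units at 607, so CS = ½ · (656 - 607) · 343 = 8403.5.
Change in consumer surplus = 8403.5 - 15246 = -6842.5.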